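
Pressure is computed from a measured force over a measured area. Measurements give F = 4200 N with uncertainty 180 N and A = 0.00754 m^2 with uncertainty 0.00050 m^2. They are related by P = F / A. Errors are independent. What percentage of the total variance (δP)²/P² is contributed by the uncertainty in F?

29.5%

(δP/P)² = (1·δF/F)² + (-1·δA/A)²
  F term: (1×0.0429)² = 0.00184
  A term: (-1×0.0663)² = 0.00440
Total = 0.00623. Share from F = 0.00184/0.00623 = 0.295.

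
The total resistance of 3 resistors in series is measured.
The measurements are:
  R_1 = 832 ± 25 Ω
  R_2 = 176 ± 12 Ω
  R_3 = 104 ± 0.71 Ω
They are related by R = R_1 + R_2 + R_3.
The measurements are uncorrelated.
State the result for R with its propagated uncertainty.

1110 ± 27.7 Ω

Absolute uncertainties add in quadrature for a linear combination:
  (δR_1)² = 625;  (δR_2)² = 144;  (δR_3)² = 0.504
δR = √(770) = 27.7 Ω
R = 1110 Ω.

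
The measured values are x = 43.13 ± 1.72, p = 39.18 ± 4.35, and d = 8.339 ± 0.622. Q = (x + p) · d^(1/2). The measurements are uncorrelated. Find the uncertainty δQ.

Let u = x + p = 82.31. δu = √(δx² + δp²) = √(2.96 + 18.9) = 4.68, so δu/u = 0.0568.
Q is then a monomial in u, d:
δQ/Q = √((δu/u)² + (½·δd/d)²) = √(0.00323 + 0.00139) = 0.0680
Q = 237.7, so δQ = 0.0680 × 237.7 = 16.2.

16.2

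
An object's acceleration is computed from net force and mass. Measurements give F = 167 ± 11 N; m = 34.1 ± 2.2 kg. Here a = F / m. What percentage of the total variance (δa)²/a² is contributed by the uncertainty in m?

49.0%

(δa/a)² = (1·δF/F)² + (-1·δm/m)²
  F term: (1×0.0659)² = 0.00434
  m term: (-1×0.0645)² = 0.00416
Total = 0.00850. Share from m = 0.00416/0.00850 = 0.490.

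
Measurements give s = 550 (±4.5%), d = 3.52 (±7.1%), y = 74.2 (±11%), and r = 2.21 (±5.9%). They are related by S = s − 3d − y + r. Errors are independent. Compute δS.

26.1

Sums and differences: (δS)² = Σ (cᵢ δxᵢ)².
  (δs)² = 613;  (3·δd)² = 0.562;  (δy)² = 66.6;  (δr)² = 0.0170
δS = √(680) = 26.1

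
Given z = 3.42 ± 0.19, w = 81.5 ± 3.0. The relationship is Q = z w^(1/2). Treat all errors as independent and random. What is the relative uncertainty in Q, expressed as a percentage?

Q is a product of powers, so relative uncertainties combine in quadrature:
  (1·δz/z)² = (1×0.0556)² = 0.00309;  (½·δw/w)² = (0.5×0.0368)² = 0.000339
δQ/Q = √(0.00343) = 0.0585

5.85%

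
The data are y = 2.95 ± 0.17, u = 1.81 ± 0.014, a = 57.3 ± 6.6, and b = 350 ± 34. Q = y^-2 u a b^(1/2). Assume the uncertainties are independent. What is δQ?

37.9

Each factor contributes (exponent × relative error)² to (δQ/Q)²:
  (-2·δy/y)² = (-2×0.0576)² = 0.0133;  (1·δu/u)² = (1×0.00773)² = 5.98e-05;  (1·δa/a)² = (1×0.115)² = 0.0133;  (½·δb/b)² = (0.5×0.0971)² = 0.00236
δQ/Q = √(0.0290) = 0.170
Q = 223, so δQ = 0.170 × 223 = 37.9.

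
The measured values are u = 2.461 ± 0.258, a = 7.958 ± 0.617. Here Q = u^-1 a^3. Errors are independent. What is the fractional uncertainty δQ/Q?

0.255

For a monomial Q ∝ u^-1, a^3, fractional errors add in quadrature:
  (-1·δu/u)² = (-1×0.105)² = 0.0110;  (3·δa/a)² = (3×0.0775)² = 0.0541
δQ/Q = √(0.0651) = 0.255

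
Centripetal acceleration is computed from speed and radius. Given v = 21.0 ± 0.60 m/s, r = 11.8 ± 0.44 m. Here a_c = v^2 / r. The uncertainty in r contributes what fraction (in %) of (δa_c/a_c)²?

29.9%

(δa_c/a_c)² = (2·δv/v)² + (-1·δr/r)²
  v term: (2×0.0286)² = 0.00327
  r term: (-1×0.0373)² = 0.00139
Total = 0.00466. Share from r = 0.00139/0.00466 = 0.299.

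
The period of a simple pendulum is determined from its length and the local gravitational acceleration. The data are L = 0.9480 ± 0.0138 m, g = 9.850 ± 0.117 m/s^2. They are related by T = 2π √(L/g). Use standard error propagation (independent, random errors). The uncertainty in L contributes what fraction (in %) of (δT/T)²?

(δT/T)² = (½·δL/L)² + (−½·δg/g)²
  L term: (0.5×0.0146)² = 5.3e-05
  g term: (-0.5×0.0119)² = 3.53e-05
Total = 8.82e-05. Share from L = 5.3e-05/8.82e-05 = 0.600.

60.0%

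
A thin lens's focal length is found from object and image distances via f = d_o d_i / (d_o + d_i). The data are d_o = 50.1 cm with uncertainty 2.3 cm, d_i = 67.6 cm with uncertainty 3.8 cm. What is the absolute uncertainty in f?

∂f/∂d_o = (d_i/(d_o+d_i))² = 0.330;  ∂f/∂d_i = (d_o/(d_o+d_i))² = 0.181
δf = √((∂f/∂d_o · δd_o)² + (∂f/∂d_i · δd_i)²) = √(0.576 + 0.474) = 1.02 cm

1.02 cm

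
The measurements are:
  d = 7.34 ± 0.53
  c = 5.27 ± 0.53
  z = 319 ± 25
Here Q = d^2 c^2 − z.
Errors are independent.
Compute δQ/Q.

0.315

Let p = d^2·c^2 = 1500. δp/p = √((2·δd/d)² + (2·δc/c)²) = √(0.0209 + 0.0405) = 0.248, so δp = 370.
Q = p − z: δQ = √(δp² + δz²) = √(1.37e+05 + 625) = 371
Q = 1180, so δQ/Q = 371/1180 = 0.315.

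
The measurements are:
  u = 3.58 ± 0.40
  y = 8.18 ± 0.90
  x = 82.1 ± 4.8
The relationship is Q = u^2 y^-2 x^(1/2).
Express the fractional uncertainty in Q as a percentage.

Q is a product of powers, so relative uncertainties combine in quadrature:
  (2·δu/u)² = (2×0.112)² = 0.0499;  (-2·δy/y)² = (-2×0.110)² = 0.0484;  (½·δx/x)² = (0.5×0.0585)² = 0.000855
δQ/Q = √(0.0992) = 0.315

31.5%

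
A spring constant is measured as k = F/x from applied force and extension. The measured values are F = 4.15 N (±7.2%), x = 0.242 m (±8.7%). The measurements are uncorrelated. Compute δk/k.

0.113

Each factor contributes (exponent × relative error)² to (δk/k)²:
  (1·δF/F)² = (1×0.0720)² = 0.00518;  (-1·δx/x)² = (-1×0.0870)² = 0.00757
δk/k = √(0.0128) = 0.113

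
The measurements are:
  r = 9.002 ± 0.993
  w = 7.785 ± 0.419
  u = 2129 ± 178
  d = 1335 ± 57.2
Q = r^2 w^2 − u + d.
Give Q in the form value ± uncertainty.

4117 ± 1220

Let p = r^2·w^2 = 4911. δp/p = √((2·δr/r)² + (2·δw/w)²) = √(0.0487 + 0.0116) = 0.245, so δp = 1210.
Q = p − u + d: δQ = √(δp² + δu² + δd²) = √(1.45e+06 + 31700 + 3270) = 1220
Q = 4117.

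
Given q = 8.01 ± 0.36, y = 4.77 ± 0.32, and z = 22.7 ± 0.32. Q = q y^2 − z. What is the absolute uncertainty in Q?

Let p = q·y^2 = 182. δp/p = √((1·δq/q)² + (2·δy/y)²) = √(0.00202 + 0.0180) = 0.141, so δp = 25.8.
Q = p − z: δQ = √(δp² + δz²) = √(665 + 0.102) = 25.8

25.8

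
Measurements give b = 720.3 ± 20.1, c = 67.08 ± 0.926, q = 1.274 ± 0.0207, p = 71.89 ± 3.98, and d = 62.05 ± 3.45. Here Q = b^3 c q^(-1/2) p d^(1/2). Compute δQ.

For a monomial Q ∝ b^3, c, q^(-1/2), p, d^(1/2), fractional errors add in quadrature:
  (3·δb/b)² = (3×0.0279)² = 0.00701;  (1·δc/c)² = (1×0.0138)² = 0.000191;  (−½·δq/q)² = (-0.5×0.0162)² = 6.6e-05;  (1·δp/p)² = (1×0.0554)² = 0.00306;  (½·δd/d)² = (0.5×0.0556)² = 0.000773
δQ/Q = √(0.0111) = 0.105
Q = 1.258e+13, so δQ = 0.105 × 1.258e+13 = 1.33e+12.

1.33e+12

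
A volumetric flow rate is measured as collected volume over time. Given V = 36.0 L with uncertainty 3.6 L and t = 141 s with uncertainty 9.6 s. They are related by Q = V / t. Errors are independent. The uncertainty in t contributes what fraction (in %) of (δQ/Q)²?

(δQ/Q)² = (1·δV/V)² + (-1·δt/t)²
  V term: (1×0.100)² = 0.0100
  t term: (-1×0.0681)² = 0.00464
Total = 0.0146. Share from t = 0.00464/0.0146 = 0.317.

31.7%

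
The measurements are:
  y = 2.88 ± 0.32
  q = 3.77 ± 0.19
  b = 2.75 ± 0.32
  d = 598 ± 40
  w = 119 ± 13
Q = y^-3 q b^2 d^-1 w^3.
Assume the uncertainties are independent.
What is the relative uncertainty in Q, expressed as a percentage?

52.9%

Products/powers → add relative errors in quadrature, weighted by exponent:
  (-3·δy/y)² = (-3×0.111)² = 0.111;  (1·δq/q)² = (1×0.0504)² = 0.00254;  (2·δb/b)² = (2×0.116)² = 0.0542;  (-1·δd/d)² = (-1×0.0669)² = 0.00447;  (3·δw/w)² = (3×0.109)² = 0.107
δQ/Q = √(0.280) = 0.529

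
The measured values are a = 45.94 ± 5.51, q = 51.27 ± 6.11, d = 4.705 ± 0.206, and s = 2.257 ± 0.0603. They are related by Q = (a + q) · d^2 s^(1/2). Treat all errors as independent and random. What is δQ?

396

Let u = a + q = 97.21. δu = √(δa² + δq²) = √(30.4 + 37.3) = 8.23, so δu/u = 0.0846.
Q is then a monomial in u, d, s:
δQ/Q = √((δu/u)² + (2·δd/d)² + (½·δs/s)²) = √(0.00716 + 0.00767 + 0.000178) = 0.123
Q = 3233, so δQ = 0.123 × 3233 = 396.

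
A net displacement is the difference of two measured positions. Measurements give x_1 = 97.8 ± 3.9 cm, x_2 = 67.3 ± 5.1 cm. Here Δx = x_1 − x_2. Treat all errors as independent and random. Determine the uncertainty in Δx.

For a sum/difference, combine absolute errors in quadrature:
  (δx_1)² = 15.2;  (δx_2)² = 26.0
δΔx = √(41.2) = 6.42 cm

6.42 cm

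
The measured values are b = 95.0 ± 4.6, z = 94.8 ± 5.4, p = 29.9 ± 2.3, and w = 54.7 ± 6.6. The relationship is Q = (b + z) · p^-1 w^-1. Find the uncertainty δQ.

0.0172

Let u = b + z = 190. δu = √(δb² + δz²) = √(21.2 + 29.2) = 7.09, so δu/u = 0.0374.
Q is then a monomial in u, p, w:
δQ/Q = √((δu/u)² + (-1·δp/p)² + (-1·δw/w)²) = √(0.00140 + 0.00592 + 0.0146) = 0.148
Q = 0.116, so δQ = 0.148 × 0.116 = 0.0172.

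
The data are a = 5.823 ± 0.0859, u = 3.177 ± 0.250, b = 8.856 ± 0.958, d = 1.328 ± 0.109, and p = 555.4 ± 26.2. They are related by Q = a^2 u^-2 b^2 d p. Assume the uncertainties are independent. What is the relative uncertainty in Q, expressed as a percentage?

28.5%

For a monomial Q ∝ a^2, u^-2, b^2, d, p, fractional errors add in quadrature:
  (2·δa/a)² = (2×0.0148)² = 0.000870;  (-2·δu/u)² = (-2×0.0787)² = 0.0248;  (2·δb/b)² = (2×0.108)² = 0.0468;  (1·δd/d)² = (1×0.0821)² = 0.00674;  (1·δp/p)² = (1×0.0472)² = 0.00223
δQ/Q = √(0.0814) = 0.285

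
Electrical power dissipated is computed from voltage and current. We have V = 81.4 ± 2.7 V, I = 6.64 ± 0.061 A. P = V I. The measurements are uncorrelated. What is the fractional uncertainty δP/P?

0.0344

For a monomial P ∝ V, I, fractional errors add in quadrature:
  (1·δV/V)² = (1×0.0332)² = 0.00110;  (1·δI/I)² = (1×0.00919)² = 8.44e-05
δP/P = √(0.00118) = 0.0344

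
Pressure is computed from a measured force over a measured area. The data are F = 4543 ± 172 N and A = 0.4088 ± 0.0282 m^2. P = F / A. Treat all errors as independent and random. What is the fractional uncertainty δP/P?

0.0787

Products/powers → add relative errors in quadrature, weighted by exponent:
  (1·δF/F)² = (1×0.0379)² = 0.00143;  (-1·δA/A)² = (-1×0.0690)² = 0.00476
δP/P = √(0.00619) = 0.0787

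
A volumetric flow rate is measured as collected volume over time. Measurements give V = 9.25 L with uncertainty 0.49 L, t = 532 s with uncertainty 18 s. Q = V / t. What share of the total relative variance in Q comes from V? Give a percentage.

71.0%

(δQ/Q)² = (1·δV/V)² + (-1·δt/t)²
  V term: (1×0.0530)² = 0.00281
  t term: (-1×0.0338)² = 0.00114
Total = 0.00395. Share from V = 0.00281/0.00395 = 0.710.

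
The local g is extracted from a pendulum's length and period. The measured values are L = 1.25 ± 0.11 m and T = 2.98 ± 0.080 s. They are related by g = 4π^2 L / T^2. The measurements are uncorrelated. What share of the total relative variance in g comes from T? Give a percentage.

27.1%

(δg/g)² = (1·δL/L)² + (-2·δT/T)²
  L term: (1×0.0880)² = 0.00774
  T term: (-2×0.0268)² = 0.00288
Total = 0.0106. Share from T = 0.00288/0.0106 = 0.271.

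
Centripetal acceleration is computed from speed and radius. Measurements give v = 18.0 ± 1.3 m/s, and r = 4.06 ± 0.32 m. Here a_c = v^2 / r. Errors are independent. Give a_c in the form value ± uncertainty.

79.8 ± 13.1 m/s^2

Relative error in a monomial: (δa_c/a_c)² = Σ (nᵢ · δxᵢ/xᵢ)².
  (2·δv/v)² = (2×0.0722)² = 0.0209;  (-1·δr/r)² = (-1×0.0788)² = 0.00621
δa_c/a_c = √(0.0271) = 0.165
a_c = 79.8 m/s^2, so δa_c = 0.165 × 79.8 = 13.1 m/s^2.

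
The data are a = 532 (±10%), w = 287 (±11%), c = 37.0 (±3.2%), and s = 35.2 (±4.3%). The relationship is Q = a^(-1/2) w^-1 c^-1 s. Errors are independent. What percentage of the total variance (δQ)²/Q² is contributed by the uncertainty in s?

10.6%

(δQ/Q)² = (−½·δa/a)² + (-1·δw/w)² + (-1·δc/c)² + (1·δs/s)²
  a term: (-0.5×0.100)² = 0.00250
  w term: (-1×0.110)² = 0.0121
  c term: (-1×0.0320)² = 0.00102
  s term: (1×0.0430)² = 0.00185
Total = 0.0175. Share from s = 0.00185/0.0175 = 0.106.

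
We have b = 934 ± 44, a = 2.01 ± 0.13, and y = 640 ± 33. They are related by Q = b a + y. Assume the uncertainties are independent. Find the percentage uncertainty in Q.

6.11%

Let p = b·a = 1880. δp/p = √((1·δb/b)² + (1·δa/a)²) = √(0.00222 + 0.00418) = 0.0800, so δp = 150.
Q = p + y: δQ = √(δp² + δy²) = √(22600 + 1090) = 154
Q = 2520, so δQ/Q = 154/2520 = 0.0611.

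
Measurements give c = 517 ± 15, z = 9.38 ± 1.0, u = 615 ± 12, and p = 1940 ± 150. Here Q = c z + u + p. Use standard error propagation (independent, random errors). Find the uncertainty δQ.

Let w = c·z = 4850. δw/w = √((1·δc/c)² + (1·δz/z)²) = √(0.000842 + 0.0114) = 0.110, so δw = 536.
Q = w + u + p: δQ = √(δw² + δu² + δp²) = √(2.87e+05 + 144 + 22500) = 557

557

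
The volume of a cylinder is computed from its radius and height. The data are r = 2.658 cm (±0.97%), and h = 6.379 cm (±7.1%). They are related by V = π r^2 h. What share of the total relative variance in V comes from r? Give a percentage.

6.95%

(δV/V)² = (2·δr/r)² + (1·δh/h)²
  r term: (2×0.00970)² = 0.000376
  h term: (1×0.0710)² = 0.00504
Total = 0.00542. Share from r = 0.000376/0.00542 = 0.0695.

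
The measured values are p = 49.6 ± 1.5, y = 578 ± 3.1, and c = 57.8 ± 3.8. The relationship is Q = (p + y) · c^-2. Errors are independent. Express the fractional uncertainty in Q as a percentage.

13.2%

Let u = p + y = 628. δu = √(δp² + δy²) = √(2.25 + 9.61) = 3.44, so δu/u = 0.00549.
Q is then a monomial in u, c:
δQ/Q = √((δu/u)² + (-2·δc/c)²) = √(3.01e-05 + 0.0173) = 0.132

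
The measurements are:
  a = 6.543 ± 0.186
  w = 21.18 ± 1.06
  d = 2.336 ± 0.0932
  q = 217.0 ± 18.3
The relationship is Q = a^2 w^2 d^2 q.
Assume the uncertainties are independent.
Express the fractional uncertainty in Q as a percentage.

16.3%

Products/powers → add relative errors in quadrature, weighted by exponent:
  (2·δa/a)² = (2×0.0284)² = 0.00323;  (2·δw/w)² = (2×0.0500)² = 0.0100;  (2·δd/d)² = (2×0.0399)² = 0.00637;  (1·δq/q)² = (1×0.0843)² = 0.00711
δQ/Q = √(0.0267) = 0.163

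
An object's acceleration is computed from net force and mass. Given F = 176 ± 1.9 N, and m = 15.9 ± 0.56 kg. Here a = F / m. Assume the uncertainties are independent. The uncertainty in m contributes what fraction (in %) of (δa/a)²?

(δa/a)² = (1·δF/F)² + (-1·δm/m)²
  F term: (1×0.0108)² = 0.000117
  m term: (-1×0.0352)² = 0.00124
Total = 0.00136. Share from m = 0.00124/0.00136 = 0.914.

91.4%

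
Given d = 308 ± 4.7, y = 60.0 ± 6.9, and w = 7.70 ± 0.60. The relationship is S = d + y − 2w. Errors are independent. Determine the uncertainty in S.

For a sum/difference, combine absolute errors in quadrature:
  (δd)² = 22.1;  (δy)² = 47.6;  (2·δw)² = 1.44
δS = √(71.1) = 8.43

8.43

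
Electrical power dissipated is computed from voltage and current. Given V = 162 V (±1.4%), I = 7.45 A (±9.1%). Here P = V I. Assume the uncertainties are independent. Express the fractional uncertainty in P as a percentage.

For a monomial P ∝ V, I, fractional errors add in quadrature:
  (1·δV/V)² = (1×0.0140)² = 0.000196;  (1·δI/I)² = (1×0.0910)² = 0.00828
δP/P = √(0.00848) = 0.0921

9.21%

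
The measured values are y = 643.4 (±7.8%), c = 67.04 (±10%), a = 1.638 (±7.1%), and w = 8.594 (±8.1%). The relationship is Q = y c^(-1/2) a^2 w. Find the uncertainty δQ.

For a monomial Q ∝ y, c^(-1/2), a^2, w, fractional errors add in quadrature:
  (1·δy/y)² = (1×0.0780)² = 0.00608;  (−½·δc/c)² = (-0.5×0.100)² = 0.00250;  (2·δa/a)² = (2×0.0710)² = 0.0202;  (1·δw/w)² = (1×0.0810)² = 0.00656
δQ/Q = √(0.0353) = 0.188
Q = 1812, so δQ = 0.188 × 1812 = 340.

340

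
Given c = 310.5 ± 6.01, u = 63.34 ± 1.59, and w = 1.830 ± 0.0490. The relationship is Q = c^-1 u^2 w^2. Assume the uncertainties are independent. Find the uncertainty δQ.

3.28

Since Q is a product/quotient, work with relative uncertainties:
  (-1·δc/c)² = (-1×0.0194)² = 0.000375;  (2·δu/u)² = (2×0.0251)² = 0.00252;  (2·δw/w)² = (2×0.0268)² = 0.00287
δQ/Q = √(0.00576) = 0.0759
Q = 43.27, so δQ = 0.0759 × 43.27 = 3.28.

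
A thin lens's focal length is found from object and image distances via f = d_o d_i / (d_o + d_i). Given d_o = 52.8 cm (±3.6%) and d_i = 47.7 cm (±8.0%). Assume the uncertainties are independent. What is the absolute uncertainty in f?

∂f/∂d_o = (d_i/(d_o+d_i))² = 0.225;  ∂f/∂d_i = (d_o/(d_o+d_i))² = 0.276
δf = √((∂f/∂d_o · δd_o)² + (∂f/∂d_i · δd_i)²) = √(0.183 + 1.11) = 1.14 cm

1.14 cm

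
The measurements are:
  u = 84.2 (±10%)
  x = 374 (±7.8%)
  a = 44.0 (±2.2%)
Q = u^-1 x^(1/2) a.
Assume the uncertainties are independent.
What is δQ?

1.11

Relative error in a monomial: (δQ/Q)² = Σ (nᵢ · δxᵢ/xᵢ)².
  (-1·δu/u)² = (-1×0.100)² = 0.0100;  (½·δx/x)² = (0.5×0.0780)² = 0.00152;  (1·δa/a)² = (1×0.0220)² = 0.000484
δQ/Q = √(0.0120) = 0.110
Q = 10.1, so δQ = 0.110 × 10.1 = 1.11.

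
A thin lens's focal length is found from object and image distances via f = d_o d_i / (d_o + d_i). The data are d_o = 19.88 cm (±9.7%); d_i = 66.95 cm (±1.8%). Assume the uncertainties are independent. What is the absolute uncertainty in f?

1.15 cm

∂f/∂d_o = (d_i/(d_o+d_i))² = 0.595;  ∂f/∂d_i = (d_o/(d_o+d_i))² = 0.0524
δf = √((∂f/∂d_o · δd_o)² + (∂f/∂d_i · δd_i)²) = √(1.31 + 0.00399) = 1.15 cm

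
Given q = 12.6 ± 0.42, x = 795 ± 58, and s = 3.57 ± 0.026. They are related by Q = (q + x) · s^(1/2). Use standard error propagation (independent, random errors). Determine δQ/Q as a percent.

7.19%

Let u = q + x = 808. δu = √(δq² + δx²) = √(0.176 + 3360) = 58.0, so δu/u = 0.0718.
Q is then a monomial in u, s:
δQ/Q = √((δu/u)² + (½·δs/s)²) = √(0.00516 + 1.33e-05) = 0.0719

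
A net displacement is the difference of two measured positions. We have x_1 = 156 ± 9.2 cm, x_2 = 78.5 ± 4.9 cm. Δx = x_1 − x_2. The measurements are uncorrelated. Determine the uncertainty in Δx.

10.4 cm

Sums and differences: (δΔx)² = Σ (cᵢ δxᵢ)².
  (δx_1)² = 84.6;  (δx_2)² = 24.0
δΔx = √(109) = 10.4 cm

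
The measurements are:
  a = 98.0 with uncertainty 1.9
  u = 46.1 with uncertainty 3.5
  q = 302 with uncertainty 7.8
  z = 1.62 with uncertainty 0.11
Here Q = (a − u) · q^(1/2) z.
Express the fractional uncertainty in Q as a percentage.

Let w = a − u = 51.9. δw = √(δa² + δu²) = √(3.61 + 12.2) = 3.98, so δw/w = 0.0767.
Q is then a monomial in w, q, z:
δQ/Q = √((δw/w)² + (½·δq/q)² + (1·δz/z)²) = √(0.00589 + 0.000167 + 0.00461) = 0.103

10.3%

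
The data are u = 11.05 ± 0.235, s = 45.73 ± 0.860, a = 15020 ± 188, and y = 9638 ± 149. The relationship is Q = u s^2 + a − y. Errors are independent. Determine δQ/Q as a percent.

Let p = u·s^2 = 23110. δp/p = √((1·δu/u)² + (2·δs/s)²) = √(0.000452 + 0.00141) = 0.0432, so δp = 998.
Q = p + a − y: δQ = √(δp² + δa² + δy²) = √(9.97e+05 + 35300 + 22200) = 1030
Q = 28490, so δQ/Q = 1030/28490 = 0.0360.

3.60%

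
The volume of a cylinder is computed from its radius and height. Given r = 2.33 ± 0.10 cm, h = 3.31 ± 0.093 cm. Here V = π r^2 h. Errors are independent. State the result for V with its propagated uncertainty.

Products/powers → add relative errors in quadrature, weighted by exponent:
  (2·δr/r)² = (2×0.0429)² = 0.00737;  (1·δh/h)² = (1×0.0281)² = 0.000789
δV/V = √(0.00816) = 0.0903
V = 56.5 cm^3, so δV = 0.0903 × 56.5 = 5.10 cm^3.

56.5 ± 5.10 cm^3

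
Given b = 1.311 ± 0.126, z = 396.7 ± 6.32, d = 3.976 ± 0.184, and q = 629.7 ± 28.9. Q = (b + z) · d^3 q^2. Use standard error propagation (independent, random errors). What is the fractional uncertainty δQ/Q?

Let u = b + z = 398.0. δu = √(δb² + δz²) = √(0.0159 + 39.9) = 6.32, so δu/u = 0.0159.
Q is then a monomial in u, d, q:
δQ/Q = √((δu/u)² + (3·δd/d)² + (2·δq/q)²) = √(0.000252 + 0.0193 + 0.00843) = 0.167

0.167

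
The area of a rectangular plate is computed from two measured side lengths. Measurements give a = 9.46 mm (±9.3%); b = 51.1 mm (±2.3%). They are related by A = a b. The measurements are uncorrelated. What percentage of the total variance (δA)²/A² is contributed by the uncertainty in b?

5.76%

(δA/A)² = (1·δa/a)² + (1·δb/b)²
  a term: (1×0.0930)² = 0.00865
  b term: (1×0.0230)² = 0.000529
Total = 0.00918. Share from b = 0.000529/0.00918 = 0.0576.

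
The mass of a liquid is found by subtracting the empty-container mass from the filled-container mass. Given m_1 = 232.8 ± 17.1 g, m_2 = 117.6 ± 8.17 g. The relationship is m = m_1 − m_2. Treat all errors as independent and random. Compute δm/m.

0.165

Sums and differences: (δm)² = Σ (cᵢ δxᵢ)².
  (δm_1)² = 292;  (δm_2)² = 66.7
δm = √(359) = 19.0 g
m = 115.2 g, so δm/m = 19.0/115.2 = 0.165.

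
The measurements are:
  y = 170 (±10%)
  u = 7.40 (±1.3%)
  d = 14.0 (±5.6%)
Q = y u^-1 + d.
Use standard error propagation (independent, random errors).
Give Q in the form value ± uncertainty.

37.0 ± 2.45

Let p = y·u^-1 = 23.0. δp/p = √((1·δy/y)² + (-1·δu/u)²) = √(0.0100 + 0.000169) = 0.101, so δp = 2.32.
Q = p + d: δQ = √(δp² + δd²) = √(5.37 + 0.615) = 2.45
Q = 37.0.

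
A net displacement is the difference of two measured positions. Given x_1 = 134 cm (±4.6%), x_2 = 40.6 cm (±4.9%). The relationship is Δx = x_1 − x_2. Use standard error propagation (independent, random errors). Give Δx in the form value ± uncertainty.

93.4 ± 6.48 cm

Δx is a linear combination, so absolute uncertainties add in quadrature:
  (δx_1)² = 38.0;  (δx_2)² = 3.96
δΔx = √(42.0) = 6.48 cm
Δx = 93.4 cm.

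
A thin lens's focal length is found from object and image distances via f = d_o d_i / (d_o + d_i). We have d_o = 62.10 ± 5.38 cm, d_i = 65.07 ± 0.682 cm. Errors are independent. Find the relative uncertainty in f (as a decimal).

∂f/∂d_o = (d_i/(d_o+d_i))² = 0.262;  ∂f/∂d_i = (d_o/(d_o+d_i))² = 0.238
δf = √((∂f/∂d_o · δd_o)² + (∂f/∂d_i · δd_i)²) = √(1.98 + 0.0264) = 1.42 cm
f = 31.78 cm, so δf/f = 1.42/31.78 = 0.0446.

0.0446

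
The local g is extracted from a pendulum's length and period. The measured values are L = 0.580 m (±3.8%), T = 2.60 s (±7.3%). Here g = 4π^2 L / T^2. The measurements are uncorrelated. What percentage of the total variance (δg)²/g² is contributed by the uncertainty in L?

(δg/g)² = (1·δL/L)² + (-2·δT/T)²
  L term: (1×0.0380)² = 0.00144
  T term: (-2×0.0730)² = 0.0213
Total = 0.0228. Share from L = 0.00144/0.0228 = 0.0634.

6.34%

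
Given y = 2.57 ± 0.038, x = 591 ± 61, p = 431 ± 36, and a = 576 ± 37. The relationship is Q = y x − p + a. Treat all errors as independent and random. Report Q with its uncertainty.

Let w = y·x = 1520. δw/w = √((1·δy/y)² + (1·δx/x)²) = √(0.000219 + 0.0107) = 0.104, so δw = 158.
Q = w − p + a: δQ = √(δw² + δp² + δa²) = √(25100 + 1300 + 1370) = 167
Q = 1660.

1660 ± 167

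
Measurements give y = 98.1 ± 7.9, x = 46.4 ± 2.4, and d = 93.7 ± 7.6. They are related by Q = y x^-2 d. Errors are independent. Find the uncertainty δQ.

0.658

Since Q is a product/quotient, work with relative uncertainties:
  (1·δy/y)² = (1×0.0805)² = 0.00649;  (-2·δx/x)² = (-2×0.0517)² = 0.0107;  (1·δd/d)² = (1×0.0811)² = 0.00658
δQ/Q = √(0.0238) = 0.154
Q = 4.27, so δQ = 0.154 × 4.27 = 0.658.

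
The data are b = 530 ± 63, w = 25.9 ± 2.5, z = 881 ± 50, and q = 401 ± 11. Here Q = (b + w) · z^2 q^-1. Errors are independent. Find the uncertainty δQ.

1.75e+05

Let u = b + w = 556. δu = √(δb² + δw²) = √(3970 + 6.25) = 63.0, so δu/u = 0.113.
Q is then a monomial in u, z, q:
δQ/Q = √((δu/u)² + (2·δz/z)² + (-1·δq/q)²) = √(0.0129 + 0.0129 + 0.000752) = 0.163
Q = 1.08e+06, so δQ = 0.163 × 1.08e+06 = 1.75e+05.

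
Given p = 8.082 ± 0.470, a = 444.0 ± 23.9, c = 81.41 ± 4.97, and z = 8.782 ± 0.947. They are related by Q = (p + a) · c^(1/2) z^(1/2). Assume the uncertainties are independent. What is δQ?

985

Let u = p + a = 452.1. δu = √(δp² + δa²) = √(0.221 + 571) = 23.9, so δu/u = 0.0529.
Q is then a monomial in u, c, z:
δQ/Q = √((δu/u)² + (½·δc/c)² + (½·δz/z)²) = √(0.00280 + 0.000932 + 0.00291) = 0.0815
Q = 12090, so δQ = 0.0815 × 12090 = 985.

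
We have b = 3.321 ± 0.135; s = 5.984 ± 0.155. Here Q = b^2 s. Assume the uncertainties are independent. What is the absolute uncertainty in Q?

5.63

Products/powers → add relative errors in quadrature, weighted by exponent:
  (2·δb/b)² = (2×0.0407)² = 0.00661;  (1·δs/s)² = (1×0.0259)² = 0.000671
δQ/Q = √(0.00728) = 0.0853
Q = 66.00, so δQ = 0.0853 × 66.00 = 5.63.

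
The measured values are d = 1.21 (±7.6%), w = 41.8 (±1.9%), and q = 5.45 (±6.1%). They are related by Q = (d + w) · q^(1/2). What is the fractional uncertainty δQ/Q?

Let u = d + w = 43.0. δu = √(δd² + δw²) = √(0.00846 + 0.631) = 0.800, so δu/u = 0.0186.
Q is then a monomial in u, q:
δQ/Q = √((δu/u)² + (½·δq/q)²) = √(0.000346 + 0.000930) = 0.0357

0.0357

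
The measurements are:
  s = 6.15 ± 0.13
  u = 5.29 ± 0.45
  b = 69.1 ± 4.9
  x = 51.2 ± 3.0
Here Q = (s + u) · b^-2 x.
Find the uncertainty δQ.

0.0195

Let w = s + u = 11.4. δw = √(δs² + δu²) = √(0.0169 + 0.203) = 0.468, so δw/w = 0.0409.
Q is then a monomial in w, b, x:
δQ/Q = √((δw/w)² + (-2·δb/b)² + (1·δx/x)²) = √(0.00168 + 0.0201 + 0.00343) = 0.159
Q = 0.123, so δQ = 0.159 × 0.123 = 0.0195.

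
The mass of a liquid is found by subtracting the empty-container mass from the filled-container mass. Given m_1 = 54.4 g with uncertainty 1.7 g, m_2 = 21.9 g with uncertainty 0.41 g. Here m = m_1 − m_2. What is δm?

For a sum/difference, combine absolute errors in quadrature:
  (δm_1)² = 2.89;  (δm_2)² = 0.168
δm = √(3.06) = 1.75 g

1.75 g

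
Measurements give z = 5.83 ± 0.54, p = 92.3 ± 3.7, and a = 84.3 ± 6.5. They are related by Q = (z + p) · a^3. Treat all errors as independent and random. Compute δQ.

1.38e+07

Let u = z + p = 98.1. δu = √(δz² + δp²) = √(0.292 + 13.7) = 3.74, so δu/u = 0.0381.
Q is then a monomial in u, a:
δQ/Q = √((δu/u)² + (3·δa/a)²) = √(0.00145 + 0.0535) = 0.234
Q = 5.88e+07, so δQ = 0.234 × 5.88e+07 = 1.38e+07.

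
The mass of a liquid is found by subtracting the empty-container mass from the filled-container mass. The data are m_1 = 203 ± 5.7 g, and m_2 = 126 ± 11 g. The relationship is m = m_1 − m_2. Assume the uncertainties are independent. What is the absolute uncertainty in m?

12.4 g

For a sum/difference, combine absolute errors in quadrature:
  (δm_1)² = 32.5;  (δm_2)² = 121
δm = √(153) = 12.4 g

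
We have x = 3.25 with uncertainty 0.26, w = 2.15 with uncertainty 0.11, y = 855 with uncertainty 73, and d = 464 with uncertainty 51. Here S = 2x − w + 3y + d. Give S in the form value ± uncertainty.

3030 ± 225

S is a linear combination, so absolute uncertainties add in quadrature:
  (2·δx)² = 0.270;  (δw)² = 0.0121;  (3·δy)² = 48000;  (δd)² = 2600
δS = √(50600) = 225
S = 3030.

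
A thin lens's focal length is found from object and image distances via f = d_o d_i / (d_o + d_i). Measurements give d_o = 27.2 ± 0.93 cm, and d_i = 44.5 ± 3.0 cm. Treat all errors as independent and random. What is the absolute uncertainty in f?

0.561 cm

∂f/∂d_o = (d_i/(d_o+d_i))² = 0.385;  ∂f/∂d_i = (d_o/(d_o+d_i))² = 0.144
δf = √((∂f/∂d_o · δd_o)² + (∂f/∂d_i · δd_i)²) = √(0.128 + 0.186) = 0.561 cm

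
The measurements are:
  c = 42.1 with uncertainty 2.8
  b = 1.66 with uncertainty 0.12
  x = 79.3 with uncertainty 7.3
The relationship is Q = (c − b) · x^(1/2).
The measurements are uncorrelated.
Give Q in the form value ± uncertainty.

360 ± 30.0

Let u = c − b = 40.4. δu = √(δc² + δb²) = √(7.84 + 0.0144) = 2.80, so δu/u = 0.0693.
Q is then a monomial in u, x:
δQ/Q = √((δu/u)² + (½·δx/x)²) = √(0.00480 + 0.00212) = 0.0832
Q = 360, so δQ = 0.0832 × 360 = 30.0.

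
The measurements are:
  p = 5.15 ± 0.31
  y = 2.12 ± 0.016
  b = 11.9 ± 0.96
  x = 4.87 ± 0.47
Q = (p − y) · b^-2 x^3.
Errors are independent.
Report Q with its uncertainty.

Let u = p − y = 3.03. δu = √(δp² + δy²) = √(0.0961 + 0.000256) = 0.310, so δu/u = 0.102.
Q is then a monomial in u, b, x:
δQ/Q = √((δu/u)² + (-2·δb/b)² + (3·δx/x)²) = √(0.0105 + 0.0260 + 0.0838) = 0.347
Q = 2.47, so δQ = 0.347 × 2.47 = 0.857.

2.47 ± 0.857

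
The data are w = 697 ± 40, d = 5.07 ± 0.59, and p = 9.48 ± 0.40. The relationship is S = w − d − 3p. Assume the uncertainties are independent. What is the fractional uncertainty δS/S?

For a sum/difference, combine absolute errors in quadrature:
  (δw)² = 1600;  (δd)² = 0.348;  (3·δp)² = 1.44
δS = √(1600) = 40.0
S = 663, so δS/S = 40.0/663 = 0.0603.

0.0603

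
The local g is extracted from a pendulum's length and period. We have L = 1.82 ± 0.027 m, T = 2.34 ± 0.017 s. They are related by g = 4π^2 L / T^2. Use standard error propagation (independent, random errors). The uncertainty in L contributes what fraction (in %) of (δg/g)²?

51.0%

(δg/g)² = (1·δL/L)² + (-2·δT/T)²
  L term: (1×0.0148)² = 0.000220
  T term: (-2×0.00726)² = 0.000211
Total = 0.000431. Share from L = 0.000220/0.000431 = 0.510.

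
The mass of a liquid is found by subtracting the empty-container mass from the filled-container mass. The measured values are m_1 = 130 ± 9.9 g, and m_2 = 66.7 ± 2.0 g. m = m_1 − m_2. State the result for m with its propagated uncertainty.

63.3 ± 10.1 g

m is a linear combination, so absolute uncertainties add in quadrature:
  (δm_1)² = 98.0;  (δm_2)² = 4.00
δm = √(102) = 10.1 g
m = 63.3 g.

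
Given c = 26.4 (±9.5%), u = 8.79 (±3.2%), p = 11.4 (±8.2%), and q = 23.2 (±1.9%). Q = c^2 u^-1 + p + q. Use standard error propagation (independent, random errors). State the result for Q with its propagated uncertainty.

114 ± 15.3

Let w = c^2·u^-1 = 79.3. δw/w = √((2·δc/c)² + (-1·δu/u)²) = √(0.0361 + 0.00102) = 0.193, so δw = 15.3.
Q = w + p + q: δQ = √(δw² + δp² + δq²) = √(233 + 0.874 + 0.194) = 15.3
Q = 114.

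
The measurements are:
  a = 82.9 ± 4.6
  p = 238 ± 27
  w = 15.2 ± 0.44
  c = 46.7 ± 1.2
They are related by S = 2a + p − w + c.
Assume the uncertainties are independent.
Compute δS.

Each term contributes (cᵢ δxᵢ)² to (δS)²:
  (2·δa)² = 84.6;  (δp)² = 729;  (δw)² = 0.194;  (δc)² = 1.44
δS = √(815) = 28.6

28.6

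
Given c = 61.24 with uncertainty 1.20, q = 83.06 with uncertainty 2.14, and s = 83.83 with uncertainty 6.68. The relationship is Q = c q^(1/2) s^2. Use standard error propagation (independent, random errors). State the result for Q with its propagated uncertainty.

(3.922 ± 0.632) × 10^6

For a monomial Q ∝ c, q^(1/2), s^2, fractional errors add in quadrature:
  (1·δc/c)² = (1×0.0196)² = 0.000384;  (½·δq/q)² = (0.5×0.0258)² = 0.000166;  (2·δs/s)² = (2×0.0797)² = 0.0254
δQ/Q = √(0.0259) = 0.161
Q = 3.922e+06, so δQ = 0.161 × 3.922e+06 = 6.32e+05.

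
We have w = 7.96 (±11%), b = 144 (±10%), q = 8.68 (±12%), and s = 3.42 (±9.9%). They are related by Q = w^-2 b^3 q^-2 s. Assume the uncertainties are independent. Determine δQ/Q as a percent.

45.4%

Relative error in a monomial: (δQ/Q)² = Σ (nᵢ · δxᵢ/xᵢ)².
  (-2·δw/w)² = (-2×0.110)² = 0.0484;  (3·δb/b)² = (3×0.100)² = 0.0900;  (-2·δq/q)² = (-2×0.120)² = 0.0576;  (1·δs/s)² = (1×0.0990)² = 0.00980
δQ/Q = √(0.206) = 0.454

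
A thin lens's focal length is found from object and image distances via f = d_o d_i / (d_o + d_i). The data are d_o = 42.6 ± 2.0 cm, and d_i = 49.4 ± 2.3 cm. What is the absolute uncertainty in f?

∂f/∂d_o = (d_i/(d_o+d_i))² = 0.288;  ∂f/∂d_i = (d_o/(d_o+d_i))² = 0.214
δf = √((∂f/∂d_o · δd_o)² + (∂f/∂d_i · δd_i)²) = √(0.333 + 0.243) = 0.759 cm

0.759 cm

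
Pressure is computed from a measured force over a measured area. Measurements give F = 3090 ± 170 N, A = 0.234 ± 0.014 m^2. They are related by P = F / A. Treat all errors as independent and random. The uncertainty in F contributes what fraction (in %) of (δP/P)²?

45.8%

(δP/P)² = (1·δF/F)² + (-1·δA/A)²
  F term: (1×0.0550)² = 0.00303
  A term: (-1×0.0598)² = 0.00358
Total = 0.00661. Share from F = 0.00303/0.00661 = 0.458.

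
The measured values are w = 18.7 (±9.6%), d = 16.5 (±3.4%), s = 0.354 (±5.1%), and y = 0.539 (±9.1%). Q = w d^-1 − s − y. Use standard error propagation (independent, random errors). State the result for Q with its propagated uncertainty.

Let p = w·d^-1 = 1.13. δp/p = √((1·δw/w)² + (-1·δd/d)²) = √(0.00922 + 0.00116) = 0.102, so δp = 0.115.
Q = p − s − y: δQ = √(δp² + δs² + δy²) = √(0.0133 + 0.000326 + 0.00241) = 0.127
Q = 0.240.

0.240 ± 0.127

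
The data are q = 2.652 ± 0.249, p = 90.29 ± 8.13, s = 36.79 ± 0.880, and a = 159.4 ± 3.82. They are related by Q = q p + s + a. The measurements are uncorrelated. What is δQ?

Let w = q·p = 239.4. δw/w = √((1·δq/q)² + (1·δp/p)²) = √(0.00882 + 0.00811) = 0.130, so δw = 31.1.
Q = w + s + a: δQ = √(δw² + δs² + δa²) = √(970 + 0.774 + 14.6) = 31.4

31.4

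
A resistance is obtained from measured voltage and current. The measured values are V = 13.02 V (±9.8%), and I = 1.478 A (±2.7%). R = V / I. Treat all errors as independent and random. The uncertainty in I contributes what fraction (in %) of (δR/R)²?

(δR/R)² = (1·δV/V)² + (-1·δI/I)²
  V term: (1×0.0980)² = 0.00960
  I term: (-1×0.0270)² = 0.000729
Total = 0.0103. Share from I = 0.000729/0.0103 = 0.0706.

7.06%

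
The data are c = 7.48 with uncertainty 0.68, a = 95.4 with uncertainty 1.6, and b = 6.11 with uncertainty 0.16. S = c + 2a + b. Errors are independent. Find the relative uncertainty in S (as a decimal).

Sums and differences: (δS)² = Σ (cᵢ δxᵢ)².
  (δc)² = 0.462;  (2·δa)² = 10.2;  (δb)² = 0.0256
δS = √(10.7) = 3.28
S = 204, so δS/S = 3.28/204 = 0.0160.

0.0160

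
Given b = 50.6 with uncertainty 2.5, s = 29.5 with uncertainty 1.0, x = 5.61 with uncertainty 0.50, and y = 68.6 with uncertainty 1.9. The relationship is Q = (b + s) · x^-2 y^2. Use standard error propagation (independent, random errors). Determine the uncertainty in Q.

Let u = b + s = 80.1. δu = √(δb² + δs²) = √(6.25 + 1.00) = 2.69, so δu/u = 0.0336.
Q is then a monomial in u, x, y:
δQ/Q = √((δu/u)² + (-2·δx/x)² + (2·δy/y)²) = √(0.00113 + 0.0318 + 0.00307) = 0.190
Q = 12000, so δQ = 0.190 × 12000 = 2270.

2270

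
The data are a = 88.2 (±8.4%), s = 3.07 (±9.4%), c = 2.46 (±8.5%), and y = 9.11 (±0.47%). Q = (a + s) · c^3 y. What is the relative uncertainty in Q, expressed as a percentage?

Let u = a + s = 91.3. δu = √(δa² + δs²) = √(54.9 + 0.0833) = 7.41, so δu/u = 0.0812.
Q is then a monomial in u, c, y:
δQ/Q = √((δu/u)² + (3·δc/c)² + (1·δy/y)²) = √(0.00660 + 0.0650 + 2.21e-05) = 0.268

26.8%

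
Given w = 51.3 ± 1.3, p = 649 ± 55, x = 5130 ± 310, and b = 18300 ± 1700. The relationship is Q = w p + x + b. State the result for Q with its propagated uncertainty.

56700 ± 3410

Let h = w·p = 33300. δh/h = √((1·δw/w)² + (1·δp/p)²) = √(0.000642 + 0.00718) = 0.0885, so δh = 2940.
Q = h + x + b: δQ = √(δh² + δx² + δb²) = √(8.67e+06 + 96100 + 2.89e+06) = 3410
Q = 56700.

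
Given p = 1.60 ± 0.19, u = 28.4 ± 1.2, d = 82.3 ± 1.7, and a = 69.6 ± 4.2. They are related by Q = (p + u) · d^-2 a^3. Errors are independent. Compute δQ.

284

Let w = p + u = 30.0. δw = √(δp² + δu²) = √(0.0361 + 1.44) = 1.21, so δw/w = 0.0405.
Q is then a monomial in w, d, a:
δQ/Q = √((δw/w)² + (-2·δd/d)² + (3·δa/a)²) = √(0.00164 + 0.00171 + 0.0328) = 0.190
Q = 1490, so δQ = 0.190 × 1490 = 284.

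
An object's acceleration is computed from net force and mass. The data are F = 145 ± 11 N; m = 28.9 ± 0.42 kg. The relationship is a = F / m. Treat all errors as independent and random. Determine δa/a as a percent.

7.72%

Each factor contributes (exponent × relative error)² to (δa/a)²:
  (1·δF/F)² = (1×0.0759)² = 0.00576;  (-1·δm/m)² = (-1×0.0145)² = 0.000211
δa/a = √(0.00597) = 0.0772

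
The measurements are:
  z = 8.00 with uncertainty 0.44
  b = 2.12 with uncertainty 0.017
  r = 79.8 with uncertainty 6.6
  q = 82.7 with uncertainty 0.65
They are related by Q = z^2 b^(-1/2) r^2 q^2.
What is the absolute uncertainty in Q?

Products/powers → add relative errors in quadrature, weighted by exponent:
  (2·δz/z)² = (2×0.0550)² = 0.0121;  (−½·δb/b)² = (-0.5×0.00802)² = 1.61e-05;  (2·δr/r)² = (2×0.0827)² = 0.0274;  (2·δq/q)² = (2×0.00786)² = 0.000247
δQ/Q = √(0.0397) = 0.199
Q = 1.91e+09, so δQ = 0.199 × 1.91e+09 = 3.82e+08.

3.82e+08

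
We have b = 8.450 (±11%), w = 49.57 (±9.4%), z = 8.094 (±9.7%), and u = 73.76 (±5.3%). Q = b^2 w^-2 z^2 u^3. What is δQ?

2.93e+05

For a monomial Q ∝ b^2, w^-2, z^2, u^3, fractional errors add in quadrature:
  (2·δb/b)² = (2×0.110)² = 0.0484;  (-2·δw/w)² = (-2×0.0940)² = 0.0353;  (2·δz/z)² = (2×0.0970)² = 0.0376;  (3·δu/u)² = (3×0.0530)² = 0.0253
δQ/Q = √(0.147) = 0.383
Q = 763900, so δQ = 0.383 × 763900 = 2.93e+05.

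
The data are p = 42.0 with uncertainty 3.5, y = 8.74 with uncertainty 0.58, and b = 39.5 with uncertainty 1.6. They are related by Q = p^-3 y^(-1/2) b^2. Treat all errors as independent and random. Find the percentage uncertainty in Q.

26.5%

Each factor contributes (exponent × relative error)² to (δQ/Q)²:
  (-3·δp/p)² = (-3×0.0833)² = 0.0625;  (−½·δy/y)² = (-0.5×0.0664)² = 0.00110;  (2·δb/b)² = (2×0.0405)² = 0.00656
δQ/Q = √(0.0702) = 0.265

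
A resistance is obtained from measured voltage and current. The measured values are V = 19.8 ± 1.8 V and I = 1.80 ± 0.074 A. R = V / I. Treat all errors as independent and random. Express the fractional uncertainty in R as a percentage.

9.98%

Relative error in a monomial: (δR/R)² = Σ (nᵢ · δxᵢ/xᵢ)².
  (1·δV/V)² = (1×0.0909)² = 0.00826;  (-1·δI/I)² = (-1×0.0411)² = 0.00169
δR/R = √(0.00995) = 0.0998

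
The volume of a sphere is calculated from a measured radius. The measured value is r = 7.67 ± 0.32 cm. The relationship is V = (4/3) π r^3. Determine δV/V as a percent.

Relative error in a monomial: (δV/V)² = Σ (nᵢ · δxᵢ/xᵢ)².
  (3·δr/r)² = (3×0.0417)² = 0.0157
δV/V = √(0.0157) = 0.125

12.5%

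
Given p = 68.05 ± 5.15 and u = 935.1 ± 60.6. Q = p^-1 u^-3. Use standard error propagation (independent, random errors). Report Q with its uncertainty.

(1.797 ± 0.375) × 10^-11

Q is a product of powers, so relative uncertainties combine in quadrature:
  (-1·δp/p)² = (-1×0.0757)² = 0.00573;  (-3·δu/u)² = (-3×0.0648)² = 0.0378
δQ/Q = √(0.0435) = 0.209
Q = 1.797e-11, so δQ = 0.209 × 1.797e-11 = 3.75e-12.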